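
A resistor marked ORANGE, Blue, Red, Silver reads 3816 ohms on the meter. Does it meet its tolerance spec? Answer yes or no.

Orange → 3 (first significant figure)
Blue → 6 (second significant figure)
Red → ×10^2 multiplier
Silver → ±10% tolerance
36 × 100 = 3600 Ω
Allowed range: 3240 Ω to 3960 Ω.
3816 ohms lies inside that range.

yes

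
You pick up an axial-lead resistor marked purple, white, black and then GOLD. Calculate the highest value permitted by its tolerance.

82.95 Ω

Violet → 7 (first significant figure)
White → 9 (second significant figure)
Black → ×1 multiplier
Gold → ±5% tolerance
79 × 1 = 79 Ω
Highest = 79 × (1 + 5/100) = 82.95 Ω.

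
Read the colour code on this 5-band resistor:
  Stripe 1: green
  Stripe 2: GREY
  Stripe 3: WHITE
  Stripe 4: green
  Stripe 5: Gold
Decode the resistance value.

Green → 5 (first significant figure)
Grey → 8 (second significant figure)
White → 9 (third significant figure)
Green → ×10^5 multiplier
589 × 100000 = 58900000 Ω

58900000 Ω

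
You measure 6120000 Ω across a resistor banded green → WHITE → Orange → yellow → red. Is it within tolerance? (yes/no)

Green → 5 (first significant figure)
White → 9 (second significant figure)
Orange → 3 (third significant figure)
Yellow → ×10^4 multiplier
Red → ±2% tolerance
593 × 10000 = 5930000 Ω
Allowed range: 5811400 Ω to 6048600 Ω.
6120000 Ω lies outside that range.

no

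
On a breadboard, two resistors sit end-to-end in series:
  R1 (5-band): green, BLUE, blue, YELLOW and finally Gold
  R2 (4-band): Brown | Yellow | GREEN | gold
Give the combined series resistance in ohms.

R1: green, blue, blue → 566; yellow ×10^4 → 5660000 Ω.
R2: brown, yellow → 14; green ×10^5 → 1400000 Ω.
Series: 5660000 + 1400000 = 7060000 Ω.

7060000 Ω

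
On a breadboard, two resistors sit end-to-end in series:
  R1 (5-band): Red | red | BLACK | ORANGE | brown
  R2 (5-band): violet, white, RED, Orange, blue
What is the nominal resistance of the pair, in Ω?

1012000 Ω

R1: red, red, black → 220; orange ×10^3 → 220000 Ω.
R2: violet, white, red → 792; orange ×10^3 → 792000 Ω.
Series: 220000 + 792000 = 1012000 Ω.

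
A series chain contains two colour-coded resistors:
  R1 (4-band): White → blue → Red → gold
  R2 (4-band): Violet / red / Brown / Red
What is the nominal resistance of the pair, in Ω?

10320 Ω

R1: white, blue → 96; red ×10^2 → 9600 Ω.
R2: violet, red → 72; brown ×10 → 720 Ω.
Series: 9600 + 720 = 10320 Ω.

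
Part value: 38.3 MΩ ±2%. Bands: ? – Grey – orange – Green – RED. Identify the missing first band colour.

orange

38300000 Ω = 383 × 10^5.
The first band gives digit 3 of the significand, and 3 is orange.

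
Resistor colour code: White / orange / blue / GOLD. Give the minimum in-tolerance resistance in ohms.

White → 9 (first significant figure)
Orange → 3 (second significant figure)
Blue → ×10^6 multiplier
Gold → ±5% tolerance
93 × 1000000 = 93000000 Ω
Minimum = 93000000 × (1 − 5/100) = 88350000 Ω.

88350000 Ω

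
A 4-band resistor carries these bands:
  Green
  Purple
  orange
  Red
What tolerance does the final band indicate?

The last band, red, is the tolerance band.
Red corresponds to ±2%.

±2%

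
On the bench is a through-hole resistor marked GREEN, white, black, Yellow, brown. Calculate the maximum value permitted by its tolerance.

5959000 Ω

Green → 5 (first significant figure)
White → 9 (second significant figure)
Black → 0 (third significant figure)
Yellow → ×10^4 multiplier
Brown → ±1% tolerance
590 × 10000 = 5900000 Ω
Maximum = 5900000 × (1 + 1/100) = 5959000 Ω.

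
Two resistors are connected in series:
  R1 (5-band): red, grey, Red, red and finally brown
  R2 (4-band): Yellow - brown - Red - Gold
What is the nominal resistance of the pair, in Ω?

R1: red, grey, red → 282; red ×10^2 → 28200 Ω.
R2: yellow, brown → 41; red ×10^2 → 4100 Ω.
Series: 28200 + 4100 = 32300 Ω.

32300 Ω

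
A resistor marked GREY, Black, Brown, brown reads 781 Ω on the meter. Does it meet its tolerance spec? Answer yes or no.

Grey → 8 (first significant figure)
Black → 0 (second significant figure)
Brown → ×10 multiplier
Brown → ±1% tolerance
80 × 10 = 800 Ω
Allowed range: 792 Ω to 808 Ω.
781 Ω lies outside that range.

no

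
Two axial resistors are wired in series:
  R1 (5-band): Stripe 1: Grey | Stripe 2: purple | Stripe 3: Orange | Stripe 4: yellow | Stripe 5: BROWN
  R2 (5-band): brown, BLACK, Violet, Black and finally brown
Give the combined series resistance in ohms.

R1: grey, violet, orange → 873; yellow ×10^4 → 8730000 Ω.
R2: brown, black, violet → 107; black ×1 → 107 Ω.
Series: 8730000 + 107 = 8730107 Ω.

8730107 Ω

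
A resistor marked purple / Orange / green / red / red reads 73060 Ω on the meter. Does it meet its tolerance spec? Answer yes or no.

Violet → 7 (first significant figure)
Orange → 3 (second significant figure)
Green → 5 (third significant figure)
Red → ×10^2 multiplier
Red → ±2% tolerance
735 × 100 = 73500 Ω
Allowed range: 72030 Ω to 74970 Ω.
73060 Ω lies inside that range.

yes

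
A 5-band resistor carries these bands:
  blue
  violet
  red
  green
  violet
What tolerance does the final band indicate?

±0.1%

The last band, violet, is the tolerance band.
Violet corresponds to ±0.1%.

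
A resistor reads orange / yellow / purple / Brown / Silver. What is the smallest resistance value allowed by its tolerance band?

Orange → 3 (first significant figure)
Yellow → 4 (second significant figure)
Violet → 7 (third significant figure)
Brown → ×10 multiplier
Silver → ±10% tolerance
347 × 10 = 3470 Ω
Smallest = 3470 × (1 − 10/100) = 3123 Ω.

3123 Ω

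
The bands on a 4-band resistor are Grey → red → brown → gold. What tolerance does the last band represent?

The last band, gold, is the tolerance band.
Gold corresponds to ±5%.

±5%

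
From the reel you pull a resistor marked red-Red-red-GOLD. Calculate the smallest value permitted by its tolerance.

Red → 2 (first significant figure)
Red → 2 (second significant figure)
Red → ×10^2 multiplier
Gold → ±5% tolerance
22 × 100 = 2200 Ω
Smallest = 2200 × (1 − 5/100) = 2090 Ω.

2090 Ω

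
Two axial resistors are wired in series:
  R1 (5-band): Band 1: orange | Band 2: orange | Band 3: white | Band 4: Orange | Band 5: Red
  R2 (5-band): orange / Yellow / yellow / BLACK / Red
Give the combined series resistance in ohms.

R1: orange, orange, white → 339; orange ×10^3 → 339000 Ω.
R2: orange, yellow, yellow → 344; black ×1 → 344 Ω.
Series: 339000 + 344 = 339344 Ω.

339344 Ω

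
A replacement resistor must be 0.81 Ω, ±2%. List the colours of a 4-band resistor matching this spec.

0.81 Ω = 81 × 10^-2.
8 → grey
1 → brown
Multiplier 10^-2 → silver.
±2% tolerance → red.

grey, brown, silver, red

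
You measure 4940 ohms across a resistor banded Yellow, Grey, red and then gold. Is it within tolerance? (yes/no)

Yellow → 4 (first significant figure)
Grey → 8 (second significant figure)
Red → ×10^2 multiplier
Gold → ±5% tolerance
48 × 100 = 4800 Ω
Allowed range: 4560 Ω to 5040 Ω.
4940 ohms lies inside that range.

yes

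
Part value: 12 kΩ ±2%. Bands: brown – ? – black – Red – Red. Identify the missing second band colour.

red

12000 Ω = 120 × 10^2.
The second band gives digit 2 of the significand, and 2 is red.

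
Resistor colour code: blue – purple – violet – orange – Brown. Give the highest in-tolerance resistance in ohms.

683770 Ω

Blue → 6 (first significant figure)
Violet → 7 (second significant figure)
Violet → 7 (third significant figure)
Orange → ×10^3 multiplier
Brown → ±1% tolerance
677 × 1000 = 677000 Ω
Highest = 677000 × (1 + 1/100) = 683770 Ω.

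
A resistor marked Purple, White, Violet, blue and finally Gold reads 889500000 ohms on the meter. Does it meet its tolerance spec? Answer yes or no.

Violet → 7 (first significant figure)
White → 9 (second significant figure)
Violet → 7 (third significant figure)
Blue → ×10^6 multiplier
Gold → ±5% tolerance
797 × 1000000 = 797000000 Ω
Allowed range: 757150000 Ω to 836850000 Ω.
889500000 ohms lies outside that range.

no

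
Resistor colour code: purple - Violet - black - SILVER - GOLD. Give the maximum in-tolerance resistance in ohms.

8.085 Ω

Violet → 7 (first significant figure)
Violet → 7 (second significant figure)
Black → 0 (third significant figure)
Silver → ×0.01 multiplier
Gold → ±5% tolerance
770 × 0.01 = 7.7 Ω
Maximum = 7.7 × (1 + 5/100) = 8.085 Ω.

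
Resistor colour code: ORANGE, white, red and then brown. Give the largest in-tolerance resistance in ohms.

Orange → 3 (first significant figure)
White → 9 (second significant figure)
Red → ×10^2 multiplier
Brown → ±1% tolerance
39 × 100 = 3900 Ω
Largest = 3900 × (1 + 1/100) = 3939 Ω.

3939 Ω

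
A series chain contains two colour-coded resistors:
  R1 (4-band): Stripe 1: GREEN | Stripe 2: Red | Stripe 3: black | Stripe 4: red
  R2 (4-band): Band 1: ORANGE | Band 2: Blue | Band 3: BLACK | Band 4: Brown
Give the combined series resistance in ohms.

88 Ω

R1: green, red → 52; black ×1 → 52 Ω.
R2: orange, blue → 36; black ×1 → 36 Ω.
Series: 52 + 36 = 88 Ω.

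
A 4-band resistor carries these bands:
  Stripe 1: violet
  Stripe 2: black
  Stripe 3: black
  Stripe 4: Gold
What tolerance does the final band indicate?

The last band, gold, is the tolerance band.
Gold corresponds to ±5%.

±5%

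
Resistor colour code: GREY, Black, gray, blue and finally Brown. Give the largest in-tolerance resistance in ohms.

816080000 Ω

Grey → 8 (first significant figure)
Black → 0 (second significant figure)
Grey → 8 (third significant figure)
Blue → ×10^6 multiplier
Brown → ±1% tolerance
808 × 1000000 = 808000000 Ω
Largest = 808000000 × (1 + 1/100) = 816080000 Ω.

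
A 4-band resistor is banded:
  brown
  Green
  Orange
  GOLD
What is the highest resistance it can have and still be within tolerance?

Brown → 1 (first significant figure)
Green → 5 (second significant figure)
Orange → ×10^3 multiplier
Gold → ±5% tolerance
15 × 1000 = 15000 Ω
Highest = 15000 × (1 + 5/100) = 15750 Ω.

15750 Ω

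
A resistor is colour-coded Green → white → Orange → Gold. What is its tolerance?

±5%

The last band, gold, is the tolerance band.
Gold corresponds to ±5%.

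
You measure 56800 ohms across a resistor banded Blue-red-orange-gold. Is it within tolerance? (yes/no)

no

Blue → 6 (first significant figure)
Red → 2 (second significant figure)
Orange → ×10^3 multiplier
Gold → ±5% tolerance
62 × 1000 = 62000 Ω
Allowed range: 58900 Ω to 65100 Ω.
56800 ohms lies outside that range.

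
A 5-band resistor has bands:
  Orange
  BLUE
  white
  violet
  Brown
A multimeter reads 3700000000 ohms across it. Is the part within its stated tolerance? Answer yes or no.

Orange → 3 (first significant figure)
Blue → 6 (second significant figure)
White → 9 (third significant figure)
Violet → ×10^7 multiplier
Brown → ±1% tolerance
369 × 10000000 = 3690000000 Ω
Allowed range: 3653100000 Ω to 3726900000 Ω.
3700000000 ohms lies inside that range.

yes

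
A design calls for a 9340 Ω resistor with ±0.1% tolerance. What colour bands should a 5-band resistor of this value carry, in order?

9340 Ω = 934 × 10^1.
9 → white
3 → orange
4 → yellow
Multiplier 10^1 → brown.
±0.1% tolerance → violet.

white, orange, yellow, brown, violet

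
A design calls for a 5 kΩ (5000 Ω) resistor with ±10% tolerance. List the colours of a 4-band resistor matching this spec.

5000 Ω = 50 × 10^2.
5 → green
0 → black
Multiplier 10^2 → red.
±10% tolerance → silver.

green, black, red, silver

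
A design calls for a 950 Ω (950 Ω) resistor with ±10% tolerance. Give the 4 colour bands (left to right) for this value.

white, green, brown, silver

950 Ω = 95 × 10^1.
9 → white
5 → green
Multiplier 10^1 → brown.
±10% tolerance → silver.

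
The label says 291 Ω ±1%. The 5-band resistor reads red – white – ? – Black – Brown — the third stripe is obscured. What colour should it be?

brown

291 Ω = 291 × 10^0.
The third band gives digit 1 of the significand, and 1 is brown.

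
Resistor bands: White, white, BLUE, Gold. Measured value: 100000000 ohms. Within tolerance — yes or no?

White → 9 (first significant figure)
White → 9 (second significant figure)
Blue → ×10^6 multiplier
Gold → ±5% tolerance
99 × 1000000 = 99000000 Ω
Allowed range: 94050000 Ω to 103950000 Ω.
100000000 ohms lies inside that range.

yes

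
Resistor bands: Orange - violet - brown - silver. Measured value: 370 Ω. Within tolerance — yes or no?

Orange → 3 (first significant figure)
Violet → 7 (second significant figure)
Brown → ×10 multiplier
Silver → ±10% tolerance
37 × 10 = 370 Ω
Allowed range: 333 Ω to 407 Ω.
370 Ω lies inside that range.

yes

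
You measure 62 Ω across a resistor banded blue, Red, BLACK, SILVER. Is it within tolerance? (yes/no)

yes

Blue → 6 (first significant figure)
Red → 2 (second significant figure)
Black → ×1 multiplier
Silver → ±10% tolerance
62 × 1 = 62 Ω
Allowed range: 55.8 Ω to 68.2 Ω.
62 Ω lies inside that range.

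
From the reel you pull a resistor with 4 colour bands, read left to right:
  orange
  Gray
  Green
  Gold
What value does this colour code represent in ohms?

3800000 Ω

Orange → 3 (first significant figure)
Grey → 8 (second significant figure)
Green → ×10^5 multiplier
38 × 100000 = 3800000 Ω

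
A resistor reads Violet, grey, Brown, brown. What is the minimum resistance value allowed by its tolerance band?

Violet → 7 (first significant figure)
Grey → 8 (second significant figure)
Brown → ×10 multiplier
Brown → ±1% tolerance
78 × 10 = 780 Ω
Minimum = 780 × (1 − 1/100) = 772.2 Ω.

772.2 Ω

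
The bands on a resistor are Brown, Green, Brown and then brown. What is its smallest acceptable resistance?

148.5 Ω

Brown → 1 (first significant figure)
Green → 5 (second significant figure)
Brown → ×10 multiplier
Brown → ±1% tolerance
15 × 10 = 150 Ω
Smallest = 150 × (1 − 1/100) = 148.5 Ω.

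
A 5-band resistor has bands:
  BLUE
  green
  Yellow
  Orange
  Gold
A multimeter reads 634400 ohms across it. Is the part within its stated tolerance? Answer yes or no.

yes

Blue → 6 (first significant figure)
Green → 5 (second significant figure)
Yellow → 4 (third significant figure)
Orange → ×10^3 multiplier
Gold → ±5% tolerance
654 × 1000 = 654000 Ω
Allowed range: 621300 Ω to 686700 Ω.
634400 ohms lies inside that range.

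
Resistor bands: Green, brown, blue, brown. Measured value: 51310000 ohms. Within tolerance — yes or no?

yes

Green → 5 (first significant figure)
Brown → 1 (second significant figure)
Blue → ×10^6 multiplier
Brown → ±1% tolerance
51 × 1000000 = 51000000 Ω
Allowed range: 50490000 Ω to 51510000 Ω.
51310000 ohms lies inside that range.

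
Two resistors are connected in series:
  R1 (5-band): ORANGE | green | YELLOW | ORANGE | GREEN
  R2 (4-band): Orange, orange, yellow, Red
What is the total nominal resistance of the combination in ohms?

684000 Ω

R1: orange, green, yellow → 354; orange ×10^3 → 354000 Ω.
R2: orange, orange → 33; yellow ×10^4 → 330000 Ω.
Series: 354000 + 330000 = 684000 Ω.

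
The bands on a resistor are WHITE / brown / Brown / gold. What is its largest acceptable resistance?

White → 9 (first significant figure)
Brown → 1 (second significant figure)
Brown → ×10 multiplier
Gold → ±5% tolerance
91 × 10 = 910 Ω
Largest = 910 × (1 + 5/100) = 955.5 Ω.

955.5 Ω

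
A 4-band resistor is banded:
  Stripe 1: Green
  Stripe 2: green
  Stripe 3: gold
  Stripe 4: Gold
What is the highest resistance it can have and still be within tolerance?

5.775 Ω

Green → 5 (first significant figure)
Green → 5 (second significant figure)
Gold → ×0.1 multiplier
Gold → ±5% tolerance
55 × 0.1 = 5.5 Ω
Highest = 5.5 × (1 + 5/100) = 5.775 Ω.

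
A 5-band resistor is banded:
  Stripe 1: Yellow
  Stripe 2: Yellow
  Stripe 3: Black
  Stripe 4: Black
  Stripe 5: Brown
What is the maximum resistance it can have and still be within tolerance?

444.4 Ω

Yellow → 4 (first significant figure)
Yellow → 4 (second significant figure)
Black → 0 (third significant figure)
Black → ×1 multiplier
Brown → ±1% tolerance
440 × 1 = 440 Ω
Maximum = 440 × (1 + 1/100) = 444.4 Ω.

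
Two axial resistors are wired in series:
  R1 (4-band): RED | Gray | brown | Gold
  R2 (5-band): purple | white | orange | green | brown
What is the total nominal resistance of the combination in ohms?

R1: red, grey → 28; brown ×10 → 280 Ω.
R2: violet, white, orange → 793; green ×10^5 → 79300000 Ω.
Series: 280 + 79300000 = 79300280 Ω.

79300280 Ω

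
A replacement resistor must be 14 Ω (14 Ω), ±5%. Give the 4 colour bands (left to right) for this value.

14 Ω = 14 × 10^0.
1 → brown
4 → yellow
Multiplier 10^0 → black.
±5% tolerance → gold.

brown, yellow, black, gold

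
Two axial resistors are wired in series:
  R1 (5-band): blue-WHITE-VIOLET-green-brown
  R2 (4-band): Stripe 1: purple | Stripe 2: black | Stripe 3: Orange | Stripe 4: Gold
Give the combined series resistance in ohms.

R1: blue, white, violet → 697; green ×10^5 → 69700000 Ω.
R2: violet, black → 70; orange ×10^3 → 70000 Ω.
Series: 69700000 + 70000 = 69770000 Ω.

69770000 Ω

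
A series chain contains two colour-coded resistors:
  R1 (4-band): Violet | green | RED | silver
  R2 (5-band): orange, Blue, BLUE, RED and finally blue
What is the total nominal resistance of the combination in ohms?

44100 Ω

R1: violet, green → 75; red ×10^2 → 7500 Ω.
R2: orange, blue, blue → 366; red ×10^2 → 36600 Ω.
Series: 7500 + 36600 = 44100 Ω.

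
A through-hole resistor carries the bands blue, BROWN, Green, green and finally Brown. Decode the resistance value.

61500000 Ω

Blue → 6 (first significant figure)
Brown → 1 (second significant figure)
Green → 5 (third significant figure)
Green → ×10^5 multiplier
615 × 100000 = 61500000 Ω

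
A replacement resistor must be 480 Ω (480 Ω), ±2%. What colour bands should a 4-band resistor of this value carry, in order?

yellow, grey, brown, red

480 Ω = 48 × 10^1.
4 → yellow
8 → grey
Multiplier 10^1 → brown.
±2% tolerance → red.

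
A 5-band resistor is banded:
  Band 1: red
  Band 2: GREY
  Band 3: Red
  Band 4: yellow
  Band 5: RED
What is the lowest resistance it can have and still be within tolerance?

Red → 2 (first significant figure)
Grey → 8 (second significant figure)
Red → 2 (third significant figure)
Yellow → ×10^4 multiplier
Red → ±2% tolerance
282 × 10000 = 2820000 Ω
Lowest = 2820000 × (1 − 2/100) = 2763600 Ω.

2763600 Ω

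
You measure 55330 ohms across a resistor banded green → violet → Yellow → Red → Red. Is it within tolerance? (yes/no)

Green → 5 (first significant figure)
Violet → 7 (second significant figure)
Yellow → 4 (third significant figure)
Red → ×10^2 multiplier
Red → ±2% tolerance
574 × 100 = 57400 Ω
Allowed range: 56252 Ω to 58548 Ω.
55330 ohms lies outside that range.

no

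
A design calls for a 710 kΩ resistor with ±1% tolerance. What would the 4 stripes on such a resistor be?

710000 Ω = 71 × 10^4.
7 → violet
1 → brown
Multiplier 10^4 → yellow.
±1% tolerance → brown.

violet, brown, yellow, brown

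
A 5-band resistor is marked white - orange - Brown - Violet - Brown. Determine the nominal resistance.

White → 9 (first significant figure)
Orange → 3 (second significant figure)
Brown → 1 (third significant figure)
Violet → ×10^7 multiplier
931 × 10000000 = 9310000000 Ω

9310000000 Ω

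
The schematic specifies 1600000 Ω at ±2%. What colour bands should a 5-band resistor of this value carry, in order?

brown, blue, black, yellow, red

1600000 Ω = 160 × 10^4.
1 → brown
6 → blue
0 → black
Multiplier 10^4 → yellow.
±2% tolerance → red.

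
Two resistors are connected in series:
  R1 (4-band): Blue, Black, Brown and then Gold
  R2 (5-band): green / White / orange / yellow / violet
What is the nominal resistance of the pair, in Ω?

5930600 Ω

R1: blue, black → 60; brown ×10 → 600 Ω.
R2: green, white, orange → 593; yellow ×10^4 → 5930000 Ω.
Series: 600 + 5930000 = 5930600 Ω.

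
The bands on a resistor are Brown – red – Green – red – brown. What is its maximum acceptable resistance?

12625 Ω

Brown → 1 (first significant figure)
Red → 2 (second significant figure)
Green → 5 (third significant figure)
Red → ×10^2 multiplier
Brown → ±1% tolerance
125 × 100 = 12500 Ω
Maximum = 12500 × (1 + 1/100) = 12625 Ω.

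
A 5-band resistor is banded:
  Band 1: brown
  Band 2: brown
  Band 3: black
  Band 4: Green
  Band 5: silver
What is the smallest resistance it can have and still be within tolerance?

Brown → 1 (first significant figure)
Brown → 1 (second significant figure)
Black → 0 (third significant figure)
Green → ×10^5 multiplier
Silver → ±10% tolerance
110 × 100000 = 11000000 Ω
Smallest = 11000000 × (1 − 10/100) = 9900000 Ω.

9900000 Ω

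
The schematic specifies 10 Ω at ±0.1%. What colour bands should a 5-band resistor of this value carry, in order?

brown, black, black, gold, violet

10 Ω = 100 × 10^-1.
1 → brown
0 → black
0 → black
Multiplier 10^-1 → gold.
±0.1% tolerance → violet.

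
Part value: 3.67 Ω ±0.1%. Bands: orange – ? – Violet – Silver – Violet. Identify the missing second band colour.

3.67 Ω = 367 × 10^-2.
The second band gives digit 6 of the significand, and 6 is blue.

blue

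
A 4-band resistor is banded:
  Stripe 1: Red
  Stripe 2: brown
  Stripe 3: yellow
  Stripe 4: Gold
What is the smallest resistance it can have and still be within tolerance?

199500 Ω

Red → 2 (first significant figure)
Brown → 1 (second significant figure)
Yellow → ×10^4 multiplier
Gold → ±5% tolerance
21 × 10000 = 210000 Ω
Smallest = 210000 × (1 − 5/100) = 199500 Ω.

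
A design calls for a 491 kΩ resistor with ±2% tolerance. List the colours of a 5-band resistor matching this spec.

yellow, white, brown, orange, red

491000 Ω = 491 × 10^3.
4 → yellow
9 → white
1 → brown
Multiplier 10^3 → orange.
±2% tolerance → red.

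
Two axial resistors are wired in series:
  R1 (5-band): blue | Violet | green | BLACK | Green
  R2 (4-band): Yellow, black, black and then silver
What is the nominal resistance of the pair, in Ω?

715 Ω

R1: blue, violet, green → 675; black ×1 → 675 Ω.
R2: yellow, black → 40; black ×1 → 40 Ω.
Series: 675 + 40 = 715 Ω.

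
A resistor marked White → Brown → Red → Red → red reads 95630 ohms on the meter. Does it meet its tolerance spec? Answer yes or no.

no

White → 9 (first significant figure)
Brown → 1 (second significant figure)
Red → 2 (third significant figure)
Red → ×10^2 multiplier
Red → ±2% tolerance
912 × 100 = 91200 Ω
Allowed range: 89376 Ω to 93024 Ω.
95630 ohms lies outside that range.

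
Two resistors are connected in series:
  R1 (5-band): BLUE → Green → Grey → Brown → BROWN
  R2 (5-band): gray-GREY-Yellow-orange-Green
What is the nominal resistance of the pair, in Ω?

890580 Ω

R1: blue, green, grey → 658; brown ×10 → 6580 Ω.
R2: grey, grey, yellow → 884; orange ×10^3 → 884000 Ω.
Series: 6580 + 884000 = 890580 Ω.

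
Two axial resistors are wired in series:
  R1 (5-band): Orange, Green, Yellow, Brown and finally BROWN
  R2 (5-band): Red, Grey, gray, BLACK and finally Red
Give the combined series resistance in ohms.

3828 Ω

R1: orange, green, yellow → 354; brown ×10 → 3540 Ω.
R2: red, grey, grey → 288; black ×1 → 288 Ω.
Series: 3540 + 288 = 3828 Ω.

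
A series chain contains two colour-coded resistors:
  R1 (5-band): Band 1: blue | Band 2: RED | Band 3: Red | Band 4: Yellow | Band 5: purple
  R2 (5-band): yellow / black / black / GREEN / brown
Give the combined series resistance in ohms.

46220000 Ω

R1: blue, red, red → 622; yellow ×10^4 → 6220000 Ω.
R2: yellow, black, black → 400; green ×10^5 → 40000000 Ω.
Series: 6220000 + 40000000 = 46220000 Ω.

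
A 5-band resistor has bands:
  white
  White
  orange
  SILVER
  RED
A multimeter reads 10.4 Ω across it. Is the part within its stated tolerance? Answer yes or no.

no

White → 9 (first significant figure)
White → 9 (second significant figure)
Orange → 3 (third significant figure)
Silver → ×0.01 multiplier
Red → ±2% tolerance
993 × 0.01 = 9.93 Ω
Allowed range: 9.7314 Ω to 10.1286 Ω.
10.4 Ω lies outside that range.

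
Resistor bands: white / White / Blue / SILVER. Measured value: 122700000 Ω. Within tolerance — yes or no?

White → 9 (first significant figure)
White → 9 (second significant figure)
Blue → ×10^6 multiplier
Silver → ±10% tolerance
99 × 1000000 = 99000000 Ω
Allowed range: 89100000 Ω to 108900000 Ω.
122700000 Ω lies outside that range.

no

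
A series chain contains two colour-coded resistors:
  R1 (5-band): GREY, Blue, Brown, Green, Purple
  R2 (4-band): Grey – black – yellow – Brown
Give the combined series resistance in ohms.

R1: grey, blue, brown → 861; green ×10^5 → 86100000 Ω.
R2: grey, black → 80; yellow ×10^4 → 800000 Ω.
Series: 86100000 + 800000 = 86900000 Ω.

86900000 Ω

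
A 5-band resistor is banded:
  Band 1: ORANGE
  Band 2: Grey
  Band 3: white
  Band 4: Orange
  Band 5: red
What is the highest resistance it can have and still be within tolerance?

Orange → 3 (first significant figure)
Grey → 8 (second significant figure)
White → 9 (third significant figure)
Orange → ×10^3 multiplier
Red → ±2% tolerance
389 × 1000 = 389000 Ω
Highest = 389000 × (1 + 2/100) = 396780 Ω.

396780 Ω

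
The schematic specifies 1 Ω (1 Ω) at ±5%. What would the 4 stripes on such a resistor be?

brown, black, gold, gold

1 Ω = 10 × 10^-1.
1 → brown
0 → black
Multiplier 10^-1 → gold.
±5% tolerance → gold.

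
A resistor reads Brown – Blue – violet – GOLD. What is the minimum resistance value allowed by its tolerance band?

Brown → 1 (first significant figure)
Blue → 6 (second significant figure)
Violet → ×10^7 multiplier
Gold → ±5% tolerance
16 × 10000000 = 160000000 Ω
Minimum = 160000000 × (1 − 5/100) = 152000000 Ω.

152000000 Ω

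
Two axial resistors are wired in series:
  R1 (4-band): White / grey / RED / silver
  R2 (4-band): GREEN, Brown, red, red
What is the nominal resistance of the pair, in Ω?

R1: white, grey → 98; red ×10^2 → 9800 Ω.
R2: green, brown → 51; red ×10^2 → 5100 Ω.
Series: 9800 + 5100 = 14900 Ω.

14900 Ω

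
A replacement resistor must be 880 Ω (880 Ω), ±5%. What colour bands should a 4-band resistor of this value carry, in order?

880 Ω = 88 × 10^1.
8 → grey
8 → grey
Multiplier 10^1 → brown.
±5% tolerance → gold.

grey, grey, brown, gold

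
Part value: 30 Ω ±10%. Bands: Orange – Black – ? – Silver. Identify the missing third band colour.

30 Ω = 30 × 10^0.
The third band is the multiplier, 10^0, which is black.

black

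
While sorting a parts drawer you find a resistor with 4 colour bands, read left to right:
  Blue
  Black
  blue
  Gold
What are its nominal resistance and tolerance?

60000000 Ω ±5%

Blue → 6 (first significant figure)
Black → 0 (second significant figure)
Blue → ×10^6 multiplier
Gold → ±5% tolerance
60 × 1000000 = 60000000 Ω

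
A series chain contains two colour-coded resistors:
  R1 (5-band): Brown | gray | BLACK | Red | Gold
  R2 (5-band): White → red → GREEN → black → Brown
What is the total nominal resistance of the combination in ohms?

18925 Ω

R1: brown, grey, black → 180; red ×10^2 → 18000 Ω.
R2: white, red, green → 925; black ×1 → 925 Ω.
Series: 18000 + 925 = 18925 Ω.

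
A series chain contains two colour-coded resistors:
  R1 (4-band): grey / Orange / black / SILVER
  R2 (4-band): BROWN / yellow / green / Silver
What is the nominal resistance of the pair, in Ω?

1400083 Ω

R1: grey, orange → 83; black ×1 → 83 Ω.
R2: brown, yellow → 14; green ×10^5 → 1400000 Ω.
Series: 83 + 1400000 = 1400083 Ω.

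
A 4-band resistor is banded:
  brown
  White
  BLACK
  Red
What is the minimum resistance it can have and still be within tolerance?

18.62 Ω

Brown → 1 (first significant figure)
White → 9 (second significant figure)
Black → ×1 multiplier
Red → ±2% tolerance
19 × 1 = 19 Ω
Minimum = 19 × (1 − 2/100) = 18.62 Ω.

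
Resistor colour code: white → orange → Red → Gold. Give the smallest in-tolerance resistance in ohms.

White → 9 (first significant figure)
Orange → 3 (second significant figure)
Red → ×10^2 multiplier
Gold → ±5% tolerance
93 × 100 = 9300 Ω
Smallest = 9300 × (1 − 5/100) = 8835 Ω.

8835 Ω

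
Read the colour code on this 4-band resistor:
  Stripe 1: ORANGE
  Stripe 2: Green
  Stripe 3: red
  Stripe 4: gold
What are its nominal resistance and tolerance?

Orange → 3 (first significant figure)
Green → 5 (second significant figure)
Red → ×10^2 multiplier
Gold → ±5% tolerance
35 × 100 = 3500 Ω

3500 Ω ±5%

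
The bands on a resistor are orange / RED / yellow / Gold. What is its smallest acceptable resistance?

304000 Ω

Orange → 3 (first significant figure)
Red → 2 (second significant figure)
Yellow → ×10^4 multiplier
Gold → ±5% tolerance
32 × 10000 = 320000 Ω
Smallest = 320000 × (1 − 5/100) = 304000 Ω.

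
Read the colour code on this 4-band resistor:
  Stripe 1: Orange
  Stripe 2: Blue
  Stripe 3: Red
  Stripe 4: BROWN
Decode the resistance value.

Orange → 3 (first significant figure)
Blue → 6 (second significant figure)
Red → ×10^2 multiplier
36 × 100 = 3600 Ω

3600 Ω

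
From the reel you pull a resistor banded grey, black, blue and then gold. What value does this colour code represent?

80000000 Ω

Grey → 8 (first significant figure)
Black → 0 (second significant figure)
Blue → ×10^6 multiplier
80 × 1000000 = 80000000 Ω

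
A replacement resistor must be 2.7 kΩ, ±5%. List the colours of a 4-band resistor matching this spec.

2700 Ω = 27 × 10^2.
2 → red
7 → violet
Multiplier 10^2 → red.
±5% tolerance → gold.

red, violet, red, gold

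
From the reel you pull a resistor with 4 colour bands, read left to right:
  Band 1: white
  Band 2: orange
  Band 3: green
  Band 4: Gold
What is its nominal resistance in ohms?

White → 9 (first significant figure)
Orange → 3 (second significant figure)
Green → ×10^5 multiplier
93 × 100000 = 9300000 Ω

9300000 Ω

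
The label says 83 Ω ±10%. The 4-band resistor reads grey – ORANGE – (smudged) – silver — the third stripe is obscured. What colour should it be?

83 Ω = 83 × 10^0.
The third band is the multiplier, 10^0, which is black.

black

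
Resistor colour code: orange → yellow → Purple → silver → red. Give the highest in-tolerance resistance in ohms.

Orange → 3 (first significant figure)
Yellow → 4 (second significant figure)
Violet → 7 (third significant figure)
Silver → ×0.01 multiplier
Red → ±2% tolerance
347 × 0.01 = 3.47 Ω
Highest = 3.47 × (1 + 2/100) = 3.5394 Ω.

3.5394 Ω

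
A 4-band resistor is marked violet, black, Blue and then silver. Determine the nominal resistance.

70000000 Ω

Violet → 7 (first significant figure)
Black → 0 (second significant figure)
Blue → ×10^6 multiplier
70 × 1000000 = 70000000 Ω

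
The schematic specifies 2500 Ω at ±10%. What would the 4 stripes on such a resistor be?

red, green, red, silver

2500 Ω = 25 × 10^2.
2 → red
5 → green
Multiplier 10^2 → red.
±10% tolerance → silver.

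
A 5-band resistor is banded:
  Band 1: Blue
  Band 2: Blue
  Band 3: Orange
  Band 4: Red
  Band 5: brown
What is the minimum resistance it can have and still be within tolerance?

Blue → 6 (first significant figure)
Blue → 6 (second significant figure)
Orange → 3 (third significant figure)
Red → ×10^2 multiplier
Brown → ±1% tolerance
663 × 100 = 66300 Ω
Minimum = 66300 × (1 − 1/100) = 65637 Ω.

65637 Ω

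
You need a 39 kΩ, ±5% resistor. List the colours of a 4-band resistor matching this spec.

orange, white, orange, gold

39000 Ω = 39 × 10^3.
3 → orange
9 → white
Multiplier 10^3 → orange.
±5% tolerance → gold.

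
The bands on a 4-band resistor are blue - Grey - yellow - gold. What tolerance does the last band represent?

The last band, gold, is the tolerance band.
Gold corresponds to ±5%.

±5%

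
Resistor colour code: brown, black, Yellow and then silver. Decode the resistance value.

Brown → 1 (first significant figure)
Black → 0 (second significant figure)
Yellow → ×10^4 multiplier
10 × 10000 = 100000 Ω

100000 Ω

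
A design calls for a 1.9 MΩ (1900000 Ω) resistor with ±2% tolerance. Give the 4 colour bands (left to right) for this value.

1900000 Ω = 19 × 10^5.
1 → brown
9 → white
Multiplier 10^5 → green.
±2% tolerance → red.

brown, white, green, red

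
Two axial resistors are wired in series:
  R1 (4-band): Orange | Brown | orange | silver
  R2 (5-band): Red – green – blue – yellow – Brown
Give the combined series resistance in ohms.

2591000 Ω

R1: orange, brown → 31; orange ×10^3 → 31000 Ω.
R2: red, green, blue → 256; yellow ×10^4 → 2560000 Ω.
Series: 31000 + 2560000 = 2591000 Ω.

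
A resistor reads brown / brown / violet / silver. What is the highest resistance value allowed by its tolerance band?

Brown → 1 (first significant figure)
Brown → 1 (second significant figure)
Violet → ×10^7 multiplier
Silver → ±10% tolerance
11 × 10000000 = 110000000 Ω
Highest = 110000000 × (1 + 10/100) = 121000000 Ω.

121000000 Ω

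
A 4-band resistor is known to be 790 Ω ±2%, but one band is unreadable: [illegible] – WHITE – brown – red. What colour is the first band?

violet

790 Ω = 79 × 10^1.
The first band gives digit 7 of the significand, and 7 is violet.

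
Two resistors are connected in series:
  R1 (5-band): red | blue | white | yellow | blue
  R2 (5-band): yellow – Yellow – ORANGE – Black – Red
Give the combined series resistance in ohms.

2690443 Ω

R1: red, blue, white → 269; yellow ×10^4 → 2690000 Ω.
R2: yellow, yellow, orange → 443; black ×1 → 443 Ω.
Series: 2690000 + 443 = 2690443 Ω.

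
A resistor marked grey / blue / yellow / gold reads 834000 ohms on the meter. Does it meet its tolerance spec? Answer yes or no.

Grey → 8 (first significant figure)
Blue → 6 (second significant figure)
Yellow → ×10^4 multiplier
Gold → ±5% tolerance
86 × 10000 = 860000 Ω
Allowed range: 817000 Ω to 903000 Ω.
834000 ohms lies inside that range.

yes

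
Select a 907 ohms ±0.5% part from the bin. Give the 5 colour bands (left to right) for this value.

white, black, violet, black, green

907 Ω = 907 × 10^0.
9 → white
0 → black
7 → violet
Multiplier 10^0 → black.
±0.5% tolerance → green.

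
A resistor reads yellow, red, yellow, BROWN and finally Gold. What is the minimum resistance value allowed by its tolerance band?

Yellow → 4 (first significant figure)
Red → 2 (second significant figure)
Yellow → 4 (third significant figure)
Brown → ×10 multiplier
Gold → ±5% tolerance
424 × 10 = 4240 Ω
Minimum = 4240 × (1 − 5/100) = 4028 Ω.

4028 Ω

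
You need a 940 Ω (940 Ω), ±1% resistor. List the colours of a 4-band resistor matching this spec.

white, yellow, brown, brown

940 Ω = 94 × 10^1.
9 → white
4 → yellow
Multiplier 10^1 → brown.
±1% tolerance → brown.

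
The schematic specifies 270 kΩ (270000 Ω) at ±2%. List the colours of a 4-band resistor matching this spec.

red, violet, yellow, red

270000 Ω = 27 × 10^4.
2 → red
7 → violet
Multiplier 10^4 → yellow.
±2% tolerance → red.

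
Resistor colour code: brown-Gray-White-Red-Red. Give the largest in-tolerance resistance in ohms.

19278 Ω

Brown → 1 (first significant figure)
Grey → 8 (second significant figure)
White → 9 (third significant figure)
Red → ×10^2 multiplier
Red → ±2% tolerance
189 × 100 = 18900 Ω
Largest = 18900 × (1 + 2/100) = 19278 Ω.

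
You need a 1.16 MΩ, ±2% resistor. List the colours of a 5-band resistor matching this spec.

1160000 Ω = 116 × 10^4.
1 → brown
1 → brown
6 → blue
Multiplier 10^4 → yellow.
±2% tolerance → red.

brown, brown, blue, yellow, red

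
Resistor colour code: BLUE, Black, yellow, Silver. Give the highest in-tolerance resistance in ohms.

Blue → 6 (first significant figure)
Black → 0 (second significant figure)
Yellow → ×10^4 multiplier
Silver → ±10% tolerance
60 × 10000 = 600000 Ω
Highest = 600000 × (1 + 10/100) = 660000 Ω.

660000 Ω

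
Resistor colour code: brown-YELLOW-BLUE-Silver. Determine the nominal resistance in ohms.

Brown → 1 (first significant figure)
Yellow → 4 (second significant figure)
Blue → ×10^6 multiplier
14 × 1000000 = 14000000 Ω

14000000 Ω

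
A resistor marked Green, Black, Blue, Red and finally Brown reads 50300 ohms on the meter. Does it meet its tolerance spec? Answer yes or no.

yes

Green → 5 (first significant figure)
Black → 0 (second significant figure)
Blue → 6 (third significant figure)
Red → ×10^2 multiplier
Brown → ±1% tolerance
506 × 100 = 50600 Ω
Allowed range: 50094 Ω to 51106 Ω.
50300 ohms lies inside that range.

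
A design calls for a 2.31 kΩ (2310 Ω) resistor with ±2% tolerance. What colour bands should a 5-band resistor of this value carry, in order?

red, orange, brown, brown, red

2310 Ω = 231 × 10^1.
2 → red
3 → orange
1 → brown
Multiplier 10^1 → brown.
±2% tolerance → red.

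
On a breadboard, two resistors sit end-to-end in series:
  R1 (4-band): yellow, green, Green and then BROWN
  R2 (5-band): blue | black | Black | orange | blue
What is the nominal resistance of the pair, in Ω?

R1: yellow, green → 45; green ×10^5 → 4500000 Ω.
R2: blue, black, black → 600; orange ×10^3 → 600000 Ω.
Series: 4500000 + 600000 = 5100000 Ω.

5100000 Ω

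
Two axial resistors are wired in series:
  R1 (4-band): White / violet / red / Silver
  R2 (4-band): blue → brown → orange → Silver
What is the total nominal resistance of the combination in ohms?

R1: white, violet → 97; red ×10^2 → 9700 Ω.
R2: blue, brown → 61; orange ×10^3 → 61000 Ω.
Series: 9700 + 61000 = 70700 Ω.

70700 Ω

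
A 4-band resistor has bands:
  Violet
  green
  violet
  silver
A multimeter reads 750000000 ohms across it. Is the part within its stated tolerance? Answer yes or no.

Violet → 7 (first significant figure)
Green → 5 (second significant figure)
Violet → ×10^7 multiplier
Silver → ±10% tolerance
75 × 10000000 = 750000000 Ω
Allowed range: 675000000 Ω to 825000000 Ω.
750000000 ohms lies inside that range.

yes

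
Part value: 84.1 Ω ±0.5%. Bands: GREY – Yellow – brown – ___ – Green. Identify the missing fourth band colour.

84.1 Ω = 841 × 10^-1.
The fourth band is the multiplier, 10^-1, which is gold.

gold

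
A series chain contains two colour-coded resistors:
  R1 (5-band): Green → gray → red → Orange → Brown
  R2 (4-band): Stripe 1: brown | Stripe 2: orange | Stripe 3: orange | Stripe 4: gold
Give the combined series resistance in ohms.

R1: green, grey, red → 582; orange ×10^3 → 582000 Ω.
R2: brown, orange → 13; orange ×10^3 → 13000 Ω.
Series: 582000 + 13000 = 595000 Ω.

595000 Ω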